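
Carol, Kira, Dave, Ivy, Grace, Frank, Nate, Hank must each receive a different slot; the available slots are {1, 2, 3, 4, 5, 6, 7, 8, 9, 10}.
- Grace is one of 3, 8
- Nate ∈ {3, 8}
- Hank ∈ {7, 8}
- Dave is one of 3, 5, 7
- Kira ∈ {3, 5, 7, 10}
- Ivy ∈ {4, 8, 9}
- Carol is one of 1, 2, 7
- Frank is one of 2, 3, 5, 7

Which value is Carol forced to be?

1

The 2 variables Grace and Nate are confined to {3, 8}, which locks those values in; drop them from Kira, Dave, Ivy, Frank, Hank.
That leaves Hank = 7. So Carol, Kira, Dave, Frank can't be 7.
Dave has just one choice, so Dave = 5. Eliminate 5 elsewhere: Kira, Frank.
That leaves Frank = 2. Eliminate 2 elsewhere: Carol.
So Carol = 1.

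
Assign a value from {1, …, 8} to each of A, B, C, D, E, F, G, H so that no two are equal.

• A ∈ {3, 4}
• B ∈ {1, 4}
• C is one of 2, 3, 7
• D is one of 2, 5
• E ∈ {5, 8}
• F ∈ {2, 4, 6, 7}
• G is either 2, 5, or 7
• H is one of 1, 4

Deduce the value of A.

The 8 variables together cover exactly {1, 2, 3, 4, 5, 6, 7, 8} — 8 values for 8 variables — and 6 appears only in F's list, so F = 6.
Among the 7 still-open variables, 8 fits only E (and all 7 values in {1, 2, 3, 4, 5, 7, 8} must be used), so E = 8.
B and H share exactly the 2 values {1, 4}; by pigeonhole those values go to them, so strike 1, 4 from A.
So A = 3.

3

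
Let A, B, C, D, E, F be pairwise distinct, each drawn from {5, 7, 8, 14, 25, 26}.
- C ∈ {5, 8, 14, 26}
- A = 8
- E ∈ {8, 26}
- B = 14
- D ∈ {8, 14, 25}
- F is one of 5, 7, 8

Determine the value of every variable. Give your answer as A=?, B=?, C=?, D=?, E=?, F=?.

A=8, B=14, C=5, D=25, E=26, F=7

A's domain is down to {8}, so A = 8. So C, D, E, F can't be 8.
That leaves B = 14. So C, D can't be 14.
D must be 25 (only option left).
E has just one choice, so E = 26. So C can't be 26.
That leaves C = 5. Eliminate 5 elsewhere: F.
F must be 7 (only option left).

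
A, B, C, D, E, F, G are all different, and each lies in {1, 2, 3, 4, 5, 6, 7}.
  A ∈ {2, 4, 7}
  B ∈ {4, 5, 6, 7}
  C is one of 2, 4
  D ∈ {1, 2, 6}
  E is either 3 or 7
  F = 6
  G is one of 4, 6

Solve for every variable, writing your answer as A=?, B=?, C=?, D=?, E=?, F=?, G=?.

F must be 6 (only option left). Eliminate 6 elsewhere: B, D, G.
G has just one choice, so G = 4. Eliminate 4 elsewhere: A, B, C.
That leaves C = 2. So A, D can't be 2.
D has just one choice, so D = 1.
A's domain is down to {7}, so A = 7. Strike 7 from B, E.
B has just one choice, so B = 5.
E has just one choice, so E = 3.

A=7, B=5, C=2, D=1, E=3, F=6, G=4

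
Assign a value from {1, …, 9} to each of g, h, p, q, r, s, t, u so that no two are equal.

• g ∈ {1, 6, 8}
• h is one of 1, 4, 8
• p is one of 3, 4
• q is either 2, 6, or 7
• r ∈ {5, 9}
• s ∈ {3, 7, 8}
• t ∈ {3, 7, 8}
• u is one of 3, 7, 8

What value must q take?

2

s, t, u share exactly the 3 values {3, 7, 8}; by pigeonhole those values go to them, so strike 3, 7, 8 from g, h, p, q.
p's domain is down to {4}, so p = 4. Eliminate 4 elsewhere: h.
That leaves h = 1. Eliminate 1 elsewhere: g.
g's domain is down to {6}, so g = 6. Strike 6 from q.
So q = 2.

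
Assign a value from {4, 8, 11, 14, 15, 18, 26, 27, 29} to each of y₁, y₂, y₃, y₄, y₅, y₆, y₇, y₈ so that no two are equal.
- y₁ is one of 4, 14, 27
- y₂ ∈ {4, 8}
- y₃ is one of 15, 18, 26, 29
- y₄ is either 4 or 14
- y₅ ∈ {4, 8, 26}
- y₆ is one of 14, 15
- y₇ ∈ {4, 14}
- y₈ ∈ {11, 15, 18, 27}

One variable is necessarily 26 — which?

y₄ and y₇ between them cover only {4, 14} — a naked pair. Remove those values from y₁, y₂, y₅, y₆.
y₁ has just one choice, so y₁ = 27. Remove 27 from y₈.
y₂ has just one choice, so y₂ = 8. Eliminate 8 elsewhere: y₅.
So 26 goes to y₅.

y₅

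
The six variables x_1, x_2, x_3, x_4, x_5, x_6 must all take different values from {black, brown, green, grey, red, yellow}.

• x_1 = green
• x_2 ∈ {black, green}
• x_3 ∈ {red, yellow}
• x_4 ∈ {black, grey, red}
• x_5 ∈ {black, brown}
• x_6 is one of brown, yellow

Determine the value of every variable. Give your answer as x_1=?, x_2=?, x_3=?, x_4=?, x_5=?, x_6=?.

x_1's domain is down to {green}, so x_1 = green. Strike green from x_2.
x_2 has just one choice, so x_2 = black. Eliminate black elsewhere: x_4, x_5.
x_5 has just one choice, so x_5 = brown. So x_6 can't be brown.
x_6 must be yellow (only option left). Eliminate yellow elsewhere: x_3.
x_3 must be red (only option left). Eliminate red elsewhere: x_4.
x_4 must be grey (only option left).

x_1=green, x_2=black, x_3=red, x_4=grey, x_5=brown, x_6=yellow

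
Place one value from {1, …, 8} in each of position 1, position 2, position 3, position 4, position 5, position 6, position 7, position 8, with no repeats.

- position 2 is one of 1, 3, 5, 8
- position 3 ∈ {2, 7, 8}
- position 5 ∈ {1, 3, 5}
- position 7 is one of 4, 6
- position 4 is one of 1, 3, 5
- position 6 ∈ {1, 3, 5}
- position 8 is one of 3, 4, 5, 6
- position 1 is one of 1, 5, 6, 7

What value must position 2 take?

The 8 variables together cover exactly {1, 2, 3, 4, 5, 6, 7, 8} — 8 values for 8 variables — and 2 appears only in position 3's list, so position 3 = 2.
The 7 still-open variables draw from only 7 values {1, 3, 4, 5, 6, 7, 8}, so each is used; only position 1 can be 7, hence position 1 = 7.
The 6 still-open variables together cover exactly {1, 3, 4, 5, 6, 8} — 6 values for 6 variables — and 8 appears only in position 2's list, so position 2 = 8.

8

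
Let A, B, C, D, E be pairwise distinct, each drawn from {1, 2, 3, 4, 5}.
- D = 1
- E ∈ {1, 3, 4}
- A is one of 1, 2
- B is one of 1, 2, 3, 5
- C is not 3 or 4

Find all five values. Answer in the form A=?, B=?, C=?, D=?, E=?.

A=2, B=3, C=5, D=1, E=4

D has just one choice, so D = 1. Remove 1 from A, B, C, E.
A's domain is down to {2}, so A = 2. Eliminate 2 elsewhere: B, C.
C's domain is down to {5}, so C = 5. Remove 5 from B.
B has just one choice, so B = 3. So E can't be 3.
E has just one choice, so E = 4.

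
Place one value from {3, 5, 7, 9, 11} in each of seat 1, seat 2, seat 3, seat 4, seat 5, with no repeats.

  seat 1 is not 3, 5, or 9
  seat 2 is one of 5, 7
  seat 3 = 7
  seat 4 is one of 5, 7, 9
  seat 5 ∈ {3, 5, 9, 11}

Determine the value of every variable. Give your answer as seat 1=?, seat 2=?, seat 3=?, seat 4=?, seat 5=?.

seat 1=11, seat 2=5, seat 3=7, seat 4=9, seat 5=3

seat 3 must be 7 (only option left). So seat 1, seat 2, seat 4 can't be 7.
That leaves seat 1 = 11. So seat 5 can't be 11.
seat 2 has just one choice, so seat 2 = 5. Strike 5 from seat 4, seat 5.
seat 4 must be 9 (only option left). Eliminate 9 elsewhere: seat 5.
seat 5's domain is down to {3}, so seat 5 = 3.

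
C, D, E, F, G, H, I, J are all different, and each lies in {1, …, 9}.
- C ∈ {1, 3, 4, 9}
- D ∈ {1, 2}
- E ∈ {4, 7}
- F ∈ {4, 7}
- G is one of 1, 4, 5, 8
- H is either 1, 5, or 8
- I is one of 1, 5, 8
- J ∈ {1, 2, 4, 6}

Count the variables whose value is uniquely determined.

E and F between them cover only {4, 7} — a naked pair. Remove those values from C, G, J.
G, H, I share exactly the 3 values {1, 5, 8}; by pigeonhole those values go to them, so strike 1, 5, 8 from C, D, J.
D has just one choice, so D = 2. Eliminate 2 elsewhere: J.
J's domain is down to {6}, so J = 6.
Determined: D=2, J=6. The other variables each still have more than one consistent value. That makes 2.

2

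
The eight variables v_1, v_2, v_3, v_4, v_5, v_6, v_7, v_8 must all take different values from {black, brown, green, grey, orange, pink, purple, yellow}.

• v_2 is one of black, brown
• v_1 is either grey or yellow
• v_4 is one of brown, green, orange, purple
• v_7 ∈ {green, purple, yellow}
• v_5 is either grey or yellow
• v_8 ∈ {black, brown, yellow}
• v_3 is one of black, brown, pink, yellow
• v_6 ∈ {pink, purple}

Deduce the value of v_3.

The 8 variables draw from only 8 values {black, brown, green, grey, orange, pink, purple, yellow}, so each is used; only v_4 can be orange, hence v_4 = orange.
The 7 still-open variables together cover exactly {black, brown, green, grey, pink, purple, yellow} — 7 values for 7 variables — and green appears only in v_7's list, so v_7 = green.
Among the 6 still-open variables, purple fits only v_6 (and all 6 values in {black, brown, grey, pink, purple, yellow} must be used), so v_6 = purple.
The 5 still-open variables together cover exactly {black, brown, grey, pink, yellow} — 5 values for 5 variables — and pink appears only in v_3's list, so v_3 = pink.

pink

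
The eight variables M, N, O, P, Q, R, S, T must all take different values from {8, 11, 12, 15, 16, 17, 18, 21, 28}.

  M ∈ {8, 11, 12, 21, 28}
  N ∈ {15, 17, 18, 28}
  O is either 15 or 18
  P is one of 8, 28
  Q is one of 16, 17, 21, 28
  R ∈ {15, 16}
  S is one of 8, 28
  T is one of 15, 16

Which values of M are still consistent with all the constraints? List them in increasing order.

P and S between them cover only {8, 28} — a naked pair. Remove those values from M, N, Q.
The 2 variables R and T are confined to {15, 16}, which locks those values in; drop them from N, O, Q.
That leaves O = 18. Remove 18 from N.
That leaves N = 17. So Q can't be 17.
Q has just one choice, so Q = 21. Remove 21 from M.
No further eliminations apply; M can still be any of 11, 12.

11, 12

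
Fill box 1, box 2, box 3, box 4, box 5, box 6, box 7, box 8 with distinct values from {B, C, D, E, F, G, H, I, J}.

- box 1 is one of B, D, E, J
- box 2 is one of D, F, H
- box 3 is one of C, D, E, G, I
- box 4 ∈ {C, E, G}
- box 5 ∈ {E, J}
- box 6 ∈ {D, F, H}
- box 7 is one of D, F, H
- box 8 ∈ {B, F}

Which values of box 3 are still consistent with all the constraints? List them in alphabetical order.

C, G, I

box 2, box 6, box 7 share exactly the 3 values {D, F, H}; by pigeonhole those values go to them, so strike D, F, H from box 1, box 3, box 8.
box 8 has just one choice, so box 8 = B. Strike B from box 1.
The 2 variables box 1 and box 5 are confined to {E, J}, which locks those values in; drop them from box 3, box 4.
No further eliminations apply; box 3 can still be any of C, G, I.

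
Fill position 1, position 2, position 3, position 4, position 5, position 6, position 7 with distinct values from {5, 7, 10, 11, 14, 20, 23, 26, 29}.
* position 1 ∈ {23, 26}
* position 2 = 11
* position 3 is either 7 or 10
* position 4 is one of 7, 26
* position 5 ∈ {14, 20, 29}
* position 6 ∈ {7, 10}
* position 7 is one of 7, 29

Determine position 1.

23

position 2 has just one choice, so position 2 = 11.
position 3 and position 6 between them cover only {7, 10} — a naked pair. Remove those values from position 4, position 7.
position 4 must be 26 (only option left). So position 1 can't be 26.
So position 1 = 23.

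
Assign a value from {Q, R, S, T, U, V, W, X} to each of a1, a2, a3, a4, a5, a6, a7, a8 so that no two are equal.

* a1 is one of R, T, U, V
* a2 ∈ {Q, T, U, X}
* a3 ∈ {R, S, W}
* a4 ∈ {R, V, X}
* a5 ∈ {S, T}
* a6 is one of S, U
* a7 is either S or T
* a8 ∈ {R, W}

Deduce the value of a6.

The 8 variables draw from only 8 values {Q, R, S, T, U, V, W, X}, so each is used; only a2 can be Q, hence a2 = Q.
Among the 7 still-open variables, X fits only a4 (and all 7 values in {R, S, T, U, V, W, X} must be used), so a4 = X.
The 6 still-open variables draw from only 6 values {R, S, T, U, V, W}, so each is used; only a1 can be V, hence a1 = V.
The 5 still-open variables together cover exactly {R, S, T, U, W} — 5 values for 5 variables — and U appears only in a6's list, so a6 = U.

U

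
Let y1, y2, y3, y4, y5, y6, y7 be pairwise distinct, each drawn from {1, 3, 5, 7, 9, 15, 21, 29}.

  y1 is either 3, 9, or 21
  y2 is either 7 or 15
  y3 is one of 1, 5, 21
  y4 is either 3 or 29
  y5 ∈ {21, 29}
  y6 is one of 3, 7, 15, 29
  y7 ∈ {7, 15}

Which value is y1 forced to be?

9

y2 and y7 between them cover only {7, 15} — a naked pair. Remove those values from y6.
y4 and y6 between them cover only {3, 29} — a naked pair. Remove those values from y1, y5.
y5 must be 21 (only option left). Eliminate 21 elsewhere: y1, y3.
So y1 = 9.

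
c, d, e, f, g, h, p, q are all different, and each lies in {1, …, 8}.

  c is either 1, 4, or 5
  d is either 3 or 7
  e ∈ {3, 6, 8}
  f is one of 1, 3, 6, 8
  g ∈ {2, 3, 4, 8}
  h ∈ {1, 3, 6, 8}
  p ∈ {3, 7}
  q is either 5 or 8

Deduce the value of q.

5

Among the 8 variables, 2 fits only g (and all 8 values in {1, 2, 3, 4, 5, 6, 7, 8} must be used), so g = 2.
Among the 7 still-open variables, 4 fits only c (and all 7 values in {1, 3, 4, 5, 6, 7, 8} must be used), so c = 4.
The 6 still-open variables draw from only 6 values {1, 3, 5, 6, 7, 8}, so each is used; only q can be 5, hence q = 5.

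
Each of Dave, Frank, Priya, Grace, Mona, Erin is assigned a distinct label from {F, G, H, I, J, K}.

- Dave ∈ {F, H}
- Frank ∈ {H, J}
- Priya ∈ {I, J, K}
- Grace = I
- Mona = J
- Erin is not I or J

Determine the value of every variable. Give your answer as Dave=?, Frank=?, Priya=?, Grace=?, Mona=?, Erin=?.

Dave=F, Frank=H, Priya=K, Grace=I, Mona=J, Erin=G

Grace's domain is down to {I}, so Grace = I. Eliminate I elsewhere: Priya.
Mona has just one choice, so Mona = J. So Frank, Priya can't be J.
That leaves Frank = H. So Dave, Erin can't be H.
Priya has just one choice, so Priya = K. Remove K from Erin.
That leaves Dave = F. Remove F from Erin.
Erin's domain is down to {G}, so Erin = G.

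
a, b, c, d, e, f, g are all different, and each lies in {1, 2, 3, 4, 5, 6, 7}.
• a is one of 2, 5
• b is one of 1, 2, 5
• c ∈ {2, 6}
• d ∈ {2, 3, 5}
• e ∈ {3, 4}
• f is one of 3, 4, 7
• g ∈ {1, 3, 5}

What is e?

The 7 variables draw from only 7 values {1, 2, 3, 4, 5, 6, 7}, so each is used; only c can be 6, hence c = 6.
Among the 6 still-open variables, 7 fits only f (and all 6 values in {1, 2, 3, 4, 5, 7} must be used), so f = 7.
The 5 still-open variables together cover exactly {1, 2, 3, 4, 5} — 5 values for 5 variables — and 4 appears only in e's list, so e = 4.

4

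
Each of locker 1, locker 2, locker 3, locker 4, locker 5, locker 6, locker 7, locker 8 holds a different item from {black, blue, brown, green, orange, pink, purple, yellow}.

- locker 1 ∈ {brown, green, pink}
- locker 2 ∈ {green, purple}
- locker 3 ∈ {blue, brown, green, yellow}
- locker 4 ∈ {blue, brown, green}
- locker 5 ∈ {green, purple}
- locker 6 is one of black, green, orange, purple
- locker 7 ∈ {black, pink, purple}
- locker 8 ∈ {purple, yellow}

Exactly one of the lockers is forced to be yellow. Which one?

locker 8

The 8 variables together cover exactly {black, blue, brown, green, orange, pink, purple, yellow} — 8 values for 8 variables — and orange appears only in locker 6's list, so locker 6 = orange.
The 7 still-open variables draw from only 7 values {black, blue, brown, green, pink, purple, yellow}, so each is used; only locker 7 can be black, hence locker 7 = black.
The 6 still-open variables together cover exactly {blue, brown, green, pink, purple, yellow} — 6 values for 6 variables — and pink appears only in locker 1's list, so locker 1 = pink.
The 2 variables locker 2 and locker 5 are confined to {green, purple}, which locks those values in; drop them from locker 3, locker 4, locker 8.
So yellow goes to locker 8.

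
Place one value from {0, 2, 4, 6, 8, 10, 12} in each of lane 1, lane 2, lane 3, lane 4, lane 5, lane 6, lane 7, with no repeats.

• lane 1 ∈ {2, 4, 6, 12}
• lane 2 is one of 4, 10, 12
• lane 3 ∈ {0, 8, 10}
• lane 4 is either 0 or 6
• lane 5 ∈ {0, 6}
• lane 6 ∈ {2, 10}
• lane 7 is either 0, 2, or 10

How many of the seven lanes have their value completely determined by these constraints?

Among the 7 variables, 8 fits only lane 3 (and all 7 values in {0, 2, 4, 6, 8, 10, 12} must be used), so lane 3 = 8.
lane 4 and lane 5 share exactly the 2 values {0, 6}; by pigeonhole those values go to them, so strike 0, 6 from lane 1, lane 7.
lane 6 and lane 7 share exactly the 2 values {2, 10}; by pigeonhole those values go to them, so strike 2, 10 from lane 1, lane 2.
Determined: lane 3=8. The other lanes each still have more than one consistent value. That makes 1.

1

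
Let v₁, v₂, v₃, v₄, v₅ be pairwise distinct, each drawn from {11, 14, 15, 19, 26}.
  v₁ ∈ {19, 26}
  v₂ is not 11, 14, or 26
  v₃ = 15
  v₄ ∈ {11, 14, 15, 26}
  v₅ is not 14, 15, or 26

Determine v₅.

11

v₃ has just one choice, so v₃ = 15. Strike 15 from v₂, v₄.
That leaves v₂ = 19. So v₁, v₅ can't be 19.
So v₅ = 11.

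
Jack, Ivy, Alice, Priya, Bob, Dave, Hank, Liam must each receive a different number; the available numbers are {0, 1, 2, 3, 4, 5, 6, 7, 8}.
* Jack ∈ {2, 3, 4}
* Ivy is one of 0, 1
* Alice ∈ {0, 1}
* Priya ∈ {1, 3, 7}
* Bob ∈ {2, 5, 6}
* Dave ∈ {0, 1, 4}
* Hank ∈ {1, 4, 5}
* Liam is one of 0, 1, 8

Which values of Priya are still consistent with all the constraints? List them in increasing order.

Ivy and Alice between them cover only {0, 1} — a naked pair. Remove those values from Priya, Dave, Hank, Liam.
Dave must be 4 (only option left). Strike 4 from Jack, Hank.
Hank's domain is down to {5}, so Hank = 5. Strike 5 from Bob.
Liam must be 8 (only option left).
No further eliminations apply; Priya can still be any of 3, 7.

3, 7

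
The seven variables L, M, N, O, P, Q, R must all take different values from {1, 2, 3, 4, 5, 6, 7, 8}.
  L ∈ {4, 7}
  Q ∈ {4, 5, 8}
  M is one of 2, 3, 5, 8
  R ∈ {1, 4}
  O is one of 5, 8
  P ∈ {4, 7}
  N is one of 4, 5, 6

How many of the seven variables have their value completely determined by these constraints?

2

L and P share exactly the 2 values {4, 7}; by pigeonhole those values go to them, so strike 4, 7 from N, Q, R.
That leaves R = 1.
The 2 variables O and Q are confined to {5, 8}, which locks those values in; drop them from M, N.
N has just one choice, so N = 6.
Determined: N=6, R=1. The other variables each still have more than one consistent value. That makes 2.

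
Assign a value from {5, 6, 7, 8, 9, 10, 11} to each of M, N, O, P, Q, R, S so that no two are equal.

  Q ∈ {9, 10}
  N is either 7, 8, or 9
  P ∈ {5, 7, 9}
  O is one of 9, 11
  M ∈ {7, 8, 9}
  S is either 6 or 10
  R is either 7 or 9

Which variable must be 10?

Among the 7 variables, 5 fits only P (and all 7 values in {5, 6, 7, 8, 9, 10, 11} must be used), so P = 5.
Among the 6 still-open variables, 6 fits only S (and all 6 values in {6, 7, 8, 9, 10, 11} must be used), so S = 6.
The 5 still-open variables together cover exactly {7, 8, 9, 10, 11} — 5 values for 5 variables — and 10 appears only in Q's list, so Q = 10.

Q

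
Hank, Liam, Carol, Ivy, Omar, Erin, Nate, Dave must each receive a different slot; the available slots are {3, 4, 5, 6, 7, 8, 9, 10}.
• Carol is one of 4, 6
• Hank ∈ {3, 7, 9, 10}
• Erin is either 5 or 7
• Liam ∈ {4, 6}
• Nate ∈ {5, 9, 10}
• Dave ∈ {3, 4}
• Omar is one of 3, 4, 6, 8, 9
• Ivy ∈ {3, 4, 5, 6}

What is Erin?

7

The 8 variables together cover exactly {3, 4, 5, 6, 7, 8, 9, 10} — 8 values for 8 variables — and 8 appears only in Omar's list, so Omar = 8.
The 2 variables Liam and Carol are confined to {4, 6}, which locks those values in; drop them from Ivy, Dave.
Dave has just one choice, so Dave = 3. Remove 3 from Hank, Ivy.
Ivy's domain is down to {5}, so Ivy = 5. Strike 5 from Erin, Nate.
So Erin = 7.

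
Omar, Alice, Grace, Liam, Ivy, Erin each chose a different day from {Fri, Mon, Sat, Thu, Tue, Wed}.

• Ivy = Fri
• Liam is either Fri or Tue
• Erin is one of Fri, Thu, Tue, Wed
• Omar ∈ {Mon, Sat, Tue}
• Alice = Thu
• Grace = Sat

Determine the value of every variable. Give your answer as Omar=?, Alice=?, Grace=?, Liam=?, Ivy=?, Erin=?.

Omar=Mon, Alice=Thu, Grace=Sat, Liam=Tue, Ivy=Fri, Erin=Wed

Alice must be Thu (only option left). Eliminate Thu elsewhere: Erin.
Grace's domain is down to {Sat}, so Grace = Sat. Eliminate Sat elsewhere: Omar.
Ivy has just one choice, so Ivy = Fri. Eliminate Fri elsewhere: Liam, Erin.
Liam must be Tue (only option left). Remove Tue from Omar, Erin.
Erin has just one choice, so Erin = Wed.
Omar has just one choice, so Omar = Mon.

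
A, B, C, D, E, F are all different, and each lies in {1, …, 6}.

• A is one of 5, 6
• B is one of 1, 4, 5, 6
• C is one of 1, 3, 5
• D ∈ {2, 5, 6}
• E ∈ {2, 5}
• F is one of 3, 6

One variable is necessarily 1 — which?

The 6 variables together cover exactly {1, 2, 3, 4, 5, 6} — 6 values for 6 variables — and 4 appears only in B's list, so B = 4.
Among the 5 still-open variables, 1 fits only C (and all 5 values in {1, 2, 3, 5, 6} must be used), so C = 1.

C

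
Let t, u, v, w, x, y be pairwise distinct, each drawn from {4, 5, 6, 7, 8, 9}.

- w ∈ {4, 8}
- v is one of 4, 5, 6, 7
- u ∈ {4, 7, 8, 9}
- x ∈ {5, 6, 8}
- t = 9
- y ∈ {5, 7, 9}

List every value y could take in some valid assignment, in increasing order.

t must be 9 (only option left). Remove 9 from u, y.
No further eliminations apply; y can still be any of 5, 7.

5, 7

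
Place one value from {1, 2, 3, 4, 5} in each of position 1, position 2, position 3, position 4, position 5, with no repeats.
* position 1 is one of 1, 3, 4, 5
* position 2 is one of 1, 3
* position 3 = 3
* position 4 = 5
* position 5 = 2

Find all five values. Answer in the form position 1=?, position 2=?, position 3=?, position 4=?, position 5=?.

position 3 has just one choice, so position 3 = 3. Eliminate 3 elsewhere: position 1, position 2.
position 4's domain is down to {5}, so position 4 = 5. Remove 5 from position 1.
That leaves position 5 = 2.
position 2's domain is down to {1}, so position 2 = 1. Eliminate 1 elsewhere: position 1.
position 1 must be 4 (only option left).

position 1=4, position 2=1, position 3=3, position 4=5, position 5=2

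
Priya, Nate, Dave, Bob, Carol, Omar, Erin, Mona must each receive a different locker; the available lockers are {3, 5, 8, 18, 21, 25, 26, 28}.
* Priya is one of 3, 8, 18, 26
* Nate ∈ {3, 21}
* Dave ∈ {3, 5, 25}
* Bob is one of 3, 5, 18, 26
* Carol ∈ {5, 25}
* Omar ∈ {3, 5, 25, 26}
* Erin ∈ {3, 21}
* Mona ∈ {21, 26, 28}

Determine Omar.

Among the 8 variables, 8 fits only Priya (and all 8 values in {3, 5, 8, 18, 21, 25, 26, 28} must be used), so Priya = 8.
Among the 7 still-open variables, 18 fits only Bob (and all 7 values in {3, 5, 18, 21, 25, 26, 28} must be used), so Bob = 18.
The 6 still-open variables draw from only 6 values {3, 5, 21, 25, 26, 28}, so each is used; only Mona can be 28, hence Mona = 28.
Among the 5 still-open variables, 26 fits only Omar (and all 5 values in {3, 5, 21, 25, 26} must be used), so Omar = 26.

26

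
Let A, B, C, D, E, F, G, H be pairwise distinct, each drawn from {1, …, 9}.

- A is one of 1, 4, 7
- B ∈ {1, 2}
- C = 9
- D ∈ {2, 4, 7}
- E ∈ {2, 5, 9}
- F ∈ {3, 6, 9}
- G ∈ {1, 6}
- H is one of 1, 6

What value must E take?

5

C must be 9 (only option left). Strike 9 from E, F.
The 7 still-open variables draw from only 7 values {1, 2, 3, 4, 5, 6, 7}, so each is used; only F can be 3, hence F = 3.
The 6 still-open variables draw from only 6 values {1, 2, 4, 5, 6, 7}, so each is used; only E can be 5, hence E = 5.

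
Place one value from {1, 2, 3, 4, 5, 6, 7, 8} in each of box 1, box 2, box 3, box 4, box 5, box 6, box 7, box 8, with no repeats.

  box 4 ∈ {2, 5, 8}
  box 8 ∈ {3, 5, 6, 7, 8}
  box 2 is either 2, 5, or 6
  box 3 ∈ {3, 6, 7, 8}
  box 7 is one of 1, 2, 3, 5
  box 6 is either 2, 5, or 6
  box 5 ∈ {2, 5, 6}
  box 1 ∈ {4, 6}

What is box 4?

8

The 8 variables together cover exactly {1, 2, 3, 4, 5, 6, 7, 8} — 8 values for 8 variables — and 1 appears only in box 7's list, so box 7 = 1.
The 7 still-open variables together cover exactly {2, 3, 4, 5, 6, 7, 8} — 7 values for 7 variables — and 4 appears only in box 1's list, so box 1 = 4.
The 3 variables box 2, box 5, box 6 are confined to {2, 5, 6}, which locks those values in; drop them from box 3, box 4, box 8.
So box 4 = 8.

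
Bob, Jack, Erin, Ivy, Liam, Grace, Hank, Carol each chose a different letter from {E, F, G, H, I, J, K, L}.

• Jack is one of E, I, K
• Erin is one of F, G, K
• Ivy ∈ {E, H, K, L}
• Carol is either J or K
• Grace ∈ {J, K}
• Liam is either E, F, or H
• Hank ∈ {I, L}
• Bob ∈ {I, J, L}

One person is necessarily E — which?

Jack

The 8 variables draw from only 8 values {E, F, G, H, I, J, K, L}, so each is used; only Erin can be G, hence Erin = G.
The 7 still-open variables together cover exactly {E, F, H, I, J, K, L} — 7 values for 7 variables — and F appears only in Liam's list, so Liam = F.
The 6 still-open variables draw from only 6 values {E, H, I, J, K, L}, so each is used; only Ivy can be H, hence Ivy = H.
The 5 still-open variables draw from only 5 values {E, I, J, K, L}, so each is used; only Jack can be E, hence Jack = E.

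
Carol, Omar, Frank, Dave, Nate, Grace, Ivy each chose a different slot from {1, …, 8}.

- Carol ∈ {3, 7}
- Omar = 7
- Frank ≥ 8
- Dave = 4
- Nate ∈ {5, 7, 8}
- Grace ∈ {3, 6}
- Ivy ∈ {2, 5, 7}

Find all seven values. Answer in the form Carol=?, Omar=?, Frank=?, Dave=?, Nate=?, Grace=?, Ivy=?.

Omar has just one choice, so Omar = 7. Remove 7 from Carol, Nate, Ivy.
Frank's domain is down to {8}, so Frank = 8. So Nate can't be 8.
Dave has just one choice, so Dave = 4.
That leaves Nate = 5. So Ivy can't be 5.
Ivy's domain is down to {2}, so Ivy = 2.
That leaves Carol = 3. Strike 3 from Grace.
Grace must be 6 (only option left).

Carol=3, Omar=7, Frank=8, Dave=4, Nate=5, Grace=6, Ivy=2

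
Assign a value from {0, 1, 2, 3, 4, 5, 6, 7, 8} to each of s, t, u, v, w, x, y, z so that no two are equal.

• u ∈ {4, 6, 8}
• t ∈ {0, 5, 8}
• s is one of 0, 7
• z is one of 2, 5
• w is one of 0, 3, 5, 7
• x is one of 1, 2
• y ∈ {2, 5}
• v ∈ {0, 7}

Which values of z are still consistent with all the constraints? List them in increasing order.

2, 5

The 2 variables s and v are confined to {0, 7}, which locks those values in; drop them from t, w.
y and z share exactly the 2 values {2, 5}; by pigeonhole those values go to them, so strike 2, 5 from t, w, x.
t must be 8 (only option left). Eliminate 8 elsewhere: u.
That leaves w = 3.
x must be 1 (only option left).
No further eliminations apply; z can still be any of 2, 5.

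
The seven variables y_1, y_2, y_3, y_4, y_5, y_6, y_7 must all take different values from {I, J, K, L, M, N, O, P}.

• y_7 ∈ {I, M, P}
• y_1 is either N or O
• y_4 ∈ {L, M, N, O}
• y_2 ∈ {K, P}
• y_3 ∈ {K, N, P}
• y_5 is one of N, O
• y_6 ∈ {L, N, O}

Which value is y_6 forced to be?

The 7 variables together cover exactly {I, K, L, M, N, O, P} — 7 values for 7 variables — and I appears only in y_7's list, so y_7 = I.
The 6 still-open variables together cover exactly {K, L, M, N, O, P} — 6 values for 6 variables — and M appears only in y_4's list, so y_4 = M.
The 5 still-open variables together cover exactly {K, L, N, O, P} — 5 values for 5 variables — and L appears only in y_6's list, so y_6 = L.

L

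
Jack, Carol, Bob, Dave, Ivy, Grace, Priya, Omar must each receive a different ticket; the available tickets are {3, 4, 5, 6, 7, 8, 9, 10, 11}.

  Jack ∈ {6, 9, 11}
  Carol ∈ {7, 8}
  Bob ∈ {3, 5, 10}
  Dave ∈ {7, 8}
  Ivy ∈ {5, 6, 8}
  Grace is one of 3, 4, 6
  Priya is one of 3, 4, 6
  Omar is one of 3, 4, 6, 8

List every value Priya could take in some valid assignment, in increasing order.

Carol and Dave share exactly the 2 values {7, 8}; by pigeonhole those values go to them, so strike 7, 8 from Ivy, Omar.
The 3 variables Grace, Priya, Omar are confined to {3, 4, 6}, which locks those values in; drop them from Jack, Bob, Ivy.
Ivy must be 5 (only option left). So Bob can't be 5.
Bob has just one choice, so Bob = 10.
No further eliminations apply; Priya can still be any of 3, 4, 6.

3, 4, 6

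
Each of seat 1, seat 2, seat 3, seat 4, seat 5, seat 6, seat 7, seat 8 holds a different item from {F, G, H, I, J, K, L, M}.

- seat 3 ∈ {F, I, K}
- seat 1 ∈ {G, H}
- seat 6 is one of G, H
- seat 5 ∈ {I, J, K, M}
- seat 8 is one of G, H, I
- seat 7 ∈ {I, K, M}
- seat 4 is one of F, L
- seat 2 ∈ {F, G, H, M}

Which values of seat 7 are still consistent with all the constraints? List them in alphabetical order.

K, M

The 8 variables draw from only 8 values {F, G, H, I, J, K, L, M}, so each is used; only seat 5 can be J, hence seat 5 = J.
Among the 7 still-open variables, L fits only seat 4 (and all 7 values in {F, G, H, I, K, L, M} must be used), so seat 4 = L.
The 2 variables seat 1 and seat 6 are confined to {G, H}, which locks those values in; drop them from seat 2, seat 8.
seat 8 must be I (only option left). Strike I from seat 3, seat 7.
No further eliminations apply; seat 7 can still be any of K, M.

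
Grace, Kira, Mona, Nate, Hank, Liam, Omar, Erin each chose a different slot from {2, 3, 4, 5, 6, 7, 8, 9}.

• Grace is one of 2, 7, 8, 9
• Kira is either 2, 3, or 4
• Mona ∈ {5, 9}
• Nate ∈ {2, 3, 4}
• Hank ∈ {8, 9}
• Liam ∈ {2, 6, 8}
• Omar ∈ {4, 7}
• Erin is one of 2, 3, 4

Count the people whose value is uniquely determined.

3

The 8 variables together cover exactly {2, 3, 4, 5, 6, 7, 8, 9} — 8 values for 8 variables — and 5 appears only in Mona's list, so Mona = 5.
The 7 still-open variables draw from only 7 values {2, 3, 4, 6, 7, 8, 9}, so each is used; only Liam can be 6, hence Liam = 6.
Kira, Nate, Erin share exactly the 3 values {2, 3, 4}; by pigeonhole those values go to them, so strike 2, 3, 4 from Grace, Omar.
That leaves Omar = 7. Eliminate 7 elsewhere: Grace.
Determined: Mona=5, Liam=6, Omar=7. The other people each still have more than one consistent value. That makes 3.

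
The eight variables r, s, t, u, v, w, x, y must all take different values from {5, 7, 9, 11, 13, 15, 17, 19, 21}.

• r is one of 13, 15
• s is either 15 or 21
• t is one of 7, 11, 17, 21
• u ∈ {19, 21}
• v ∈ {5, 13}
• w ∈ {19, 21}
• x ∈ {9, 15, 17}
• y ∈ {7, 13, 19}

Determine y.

7

The 2 variables u and w are confined to {19, 21}, which locks those values in; drop them from s, t, y.
That leaves s = 15. So r, x can't be 15.
r has just one choice, so r = 13. Strike 13 from v, y.
So y = 7.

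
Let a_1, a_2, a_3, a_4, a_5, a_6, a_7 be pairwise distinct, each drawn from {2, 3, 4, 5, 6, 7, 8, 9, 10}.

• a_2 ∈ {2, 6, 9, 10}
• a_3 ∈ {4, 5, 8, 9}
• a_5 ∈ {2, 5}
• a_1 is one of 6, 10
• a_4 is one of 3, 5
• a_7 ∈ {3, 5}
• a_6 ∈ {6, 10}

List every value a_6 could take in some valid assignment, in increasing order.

The 2 variables a_1 and a_6 are confined to {6, 10}, which locks those values in; drop them from a_2.
a_4 and a_7 share exactly the 2 values {3, 5}; by pigeonhole those values go to them, so strike 3, 5 from a_3, a_5.
a_5 must be 2 (only option left). So a_2 can't be 2.
a_2 must be 9 (only option left). Remove 9 from a_3.
No further eliminations apply; a_6 can still be any of 6, 10.

6, 10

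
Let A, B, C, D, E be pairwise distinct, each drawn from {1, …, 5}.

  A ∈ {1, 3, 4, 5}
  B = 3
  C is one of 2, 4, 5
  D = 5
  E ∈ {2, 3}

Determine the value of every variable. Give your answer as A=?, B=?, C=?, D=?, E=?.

A=1, B=3, C=4, D=5, E=2

B's domain is down to {3}, so B = 3. Eliminate 3 elsewhere: A, E.
That leaves D = 5. Remove 5 from A, C.
E's domain is down to {2}, so E = 2. So C can't be 2.
C must be 4 (only option left). Remove 4 from A.
That leaves A = 1.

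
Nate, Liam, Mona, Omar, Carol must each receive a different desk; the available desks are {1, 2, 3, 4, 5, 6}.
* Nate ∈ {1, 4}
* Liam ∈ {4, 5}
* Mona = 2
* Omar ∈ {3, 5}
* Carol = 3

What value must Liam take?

4

Mona has just one choice, so Mona = 2.
That leaves Carol = 3. So Omar can't be 3.
Omar's domain is down to {5}, so Omar = 5. So Liam can't be 5.
So Liam = 4.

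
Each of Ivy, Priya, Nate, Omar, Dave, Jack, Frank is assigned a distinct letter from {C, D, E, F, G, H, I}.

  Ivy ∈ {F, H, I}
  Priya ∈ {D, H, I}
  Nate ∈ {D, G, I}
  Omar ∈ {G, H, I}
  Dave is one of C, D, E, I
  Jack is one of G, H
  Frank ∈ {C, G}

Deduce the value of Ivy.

F

The 7 variables draw from only 7 values {C, D, E, F, G, H, I}, so each is used; only Dave can be E, hence Dave = E.
The 6 still-open variables together cover exactly {C, D, F, G, H, I} — 6 values for 6 variables — and C appears only in Frank's list, so Frank = C.
Among the 5 still-open variables, F fits only Ivy (and all 5 values in {D, F, G, H, I} must be used), so Ivy = F.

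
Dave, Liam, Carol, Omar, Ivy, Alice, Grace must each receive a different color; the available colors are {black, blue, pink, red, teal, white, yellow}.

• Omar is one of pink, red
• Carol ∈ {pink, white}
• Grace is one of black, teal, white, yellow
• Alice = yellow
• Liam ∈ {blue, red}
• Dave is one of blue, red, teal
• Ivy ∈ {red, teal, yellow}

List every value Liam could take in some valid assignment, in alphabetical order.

Alice has just one choice, so Alice = yellow. Eliminate yellow elsewhere: Ivy, Grace.
The 6 still-open variables draw from only 6 values {black, blue, pink, red, teal, white}, so each is used; only Grace can be black, hence Grace = black.
The 5 still-open variables draw from only 5 values {blue, pink, red, teal, white}, so each is used; only Carol can be white, hence Carol = white.
The 4 still-open variables together cover exactly {blue, pink, red, teal} — 4 values for 4 variables — and pink appears only in Omar's list, so Omar = pink.
No further eliminations apply; Liam can still be any of blue, red.

blue, red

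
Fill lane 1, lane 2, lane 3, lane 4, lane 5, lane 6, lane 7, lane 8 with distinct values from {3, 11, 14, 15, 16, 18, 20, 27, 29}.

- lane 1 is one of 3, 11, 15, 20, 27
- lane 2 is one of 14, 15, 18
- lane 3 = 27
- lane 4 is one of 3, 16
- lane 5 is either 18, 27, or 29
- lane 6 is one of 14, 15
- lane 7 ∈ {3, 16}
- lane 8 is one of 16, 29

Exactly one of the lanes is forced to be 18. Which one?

lane 5

lane 3's domain is down to {27}, so lane 3 = 27. Remove 27 from lane 1, lane 5.
The 2 variables lane 4 and lane 7 are confined to {3, 16}, which locks those values in; drop them from lane 1, lane 8.
lane 8 has just one choice, so lane 8 = 29. Remove 29 from lane 5.
So 18 goes to lane 5.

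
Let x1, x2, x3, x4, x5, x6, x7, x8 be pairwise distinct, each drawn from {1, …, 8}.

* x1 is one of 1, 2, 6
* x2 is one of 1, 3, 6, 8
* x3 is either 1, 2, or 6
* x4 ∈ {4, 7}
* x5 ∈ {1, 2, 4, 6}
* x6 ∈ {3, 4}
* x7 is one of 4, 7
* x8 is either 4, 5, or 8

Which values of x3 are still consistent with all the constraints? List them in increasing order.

The 8 variables draw from only 8 values {1, 2, 3, 4, 5, 6, 7, 8}, so each is used; only x8 can be 5, hence x8 = 5.
The 7 still-open variables draw from only 7 values {1, 2, 3, 4, 6, 7, 8}, so each is used; only x2 can be 8, hence x2 = 8.
Among the 6 still-open variables, 3 fits only x6 (and all 6 values in {1, 2, 3, 4, 6, 7} must be used), so x6 = 3.
The 2 variables x4 and x7 are confined to {4, 7}, which locks those values in; drop them from x5.
No further eliminations apply; x3 can still be any of 1, 2, 6.

1, 2, 6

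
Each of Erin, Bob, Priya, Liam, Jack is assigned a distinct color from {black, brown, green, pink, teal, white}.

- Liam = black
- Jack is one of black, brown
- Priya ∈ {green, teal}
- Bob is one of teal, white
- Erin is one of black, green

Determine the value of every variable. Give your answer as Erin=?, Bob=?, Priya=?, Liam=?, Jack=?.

Erin=green, Bob=white, Priya=teal, Liam=black, Jack=brown

Liam has just one choice, so Liam = black. Eliminate black elsewhere: Erin, Jack.
That leaves Jack = brown.
That leaves Erin = green. Eliminate green elsewhere: Priya.
Priya must be teal (only option left). Strike teal from Bob.
Bob has just one choice, so Bob = white.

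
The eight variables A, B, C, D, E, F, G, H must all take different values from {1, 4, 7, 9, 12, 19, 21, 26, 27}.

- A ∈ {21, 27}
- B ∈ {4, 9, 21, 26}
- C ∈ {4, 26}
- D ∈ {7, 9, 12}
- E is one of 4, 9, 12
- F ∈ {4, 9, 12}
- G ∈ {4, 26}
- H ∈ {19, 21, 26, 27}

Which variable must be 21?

B

The 8 variables together cover exactly {4, 7, 9, 12, 19, 21, 26, 27} — 8 values for 8 variables — and 7 appears only in D's list, so D = 7.
The 7 still-open variables draw from only 7 values {4, 9, 12, 19, 21, 26, 27}, so each is used; only H can be 19, hence H = 19.
The 6 still-open variables together cover exactly {4, 9, 12, 21, 26, 27} — 6 values for 6 variables — and 27 appears only in A's list, so A = 27.
The 5 still-open variables together cover exactly {4, 9, 12, 21, 26} — 5 values for 5 variables — and 21 appears only in B's list, so B = 21.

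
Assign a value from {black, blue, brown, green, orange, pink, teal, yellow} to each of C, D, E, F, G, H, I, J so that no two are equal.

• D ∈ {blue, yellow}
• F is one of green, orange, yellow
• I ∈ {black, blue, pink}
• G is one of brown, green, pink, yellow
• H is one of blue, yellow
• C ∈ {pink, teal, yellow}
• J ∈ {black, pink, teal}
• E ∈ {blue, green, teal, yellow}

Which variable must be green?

The 8 variables draw from only 8 values {black, blue, brown, green, orange, pink, teal, yellow}, so each is used; only G can be brown, hence G = brown.
The 7 still-open variables draw from only 7 values {black, blue, green, orange, pink, teal, yellow}, so each is used; only F can be orange, hence F = orange.
Among the 6 still-open variables, green fits only E (and all 6 values in {black, blue, green, pink, teal, yellow} must be used), so E = green.

E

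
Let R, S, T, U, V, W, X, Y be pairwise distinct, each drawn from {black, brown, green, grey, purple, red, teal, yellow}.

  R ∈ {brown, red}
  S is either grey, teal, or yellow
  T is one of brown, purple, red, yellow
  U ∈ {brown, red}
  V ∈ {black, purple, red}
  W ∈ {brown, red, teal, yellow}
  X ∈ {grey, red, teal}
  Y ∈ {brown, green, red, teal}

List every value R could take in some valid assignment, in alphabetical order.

The 8 variables draw from only 8 values {black, brown, green, grey, purple, red, teal, yellow}, so each is used; only V can be black, hence V = black.
Among the 7 still-open variables, green fits only Y (and all 7 values in {brown, green, grey, purple, red, teal, yellow} must be used), so Y = green.
Among the 6 still-open variables, purple fits only T (and all 6 values in {brown, grey, purple, red, teal, yellow} must be used), so T = purple.
R and U share exactly the 2 values {brown, red}; by pigeonhole those values go to them, so strike brown, red from W, X.
No further eliminations apply; R can still be any of brown, red.

brown, red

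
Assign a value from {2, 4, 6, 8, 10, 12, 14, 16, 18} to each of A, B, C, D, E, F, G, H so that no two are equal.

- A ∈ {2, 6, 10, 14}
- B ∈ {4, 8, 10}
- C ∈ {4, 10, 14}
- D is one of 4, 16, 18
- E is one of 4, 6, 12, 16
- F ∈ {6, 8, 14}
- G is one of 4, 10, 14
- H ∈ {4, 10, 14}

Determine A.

2

C, G, H between them cover only {4, 10, 14} — a naked triple. Remove those values from A, B, D, E, F.
B has just one choice, so B = 8. Strike 8 from F.
F must be 6 (only option left). Eliminate 6 elsewhere: A, E.
So A = 2.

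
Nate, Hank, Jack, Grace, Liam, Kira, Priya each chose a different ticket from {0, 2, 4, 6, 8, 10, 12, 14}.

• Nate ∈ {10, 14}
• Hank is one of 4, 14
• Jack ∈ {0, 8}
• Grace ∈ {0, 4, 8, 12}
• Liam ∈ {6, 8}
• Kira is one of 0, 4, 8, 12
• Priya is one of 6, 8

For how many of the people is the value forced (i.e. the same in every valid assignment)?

The 7 variables together cover exactly {0, 4, 6, 8, 10, 12, 14} — 7 values for 7 variables — and 10 appears only in Nate's list, so Nate = 10.
Among the 6 still-open variables, 14 fits only Hank (and all 6 values in {0, 4, 6, 8, 12, 14} must be used), so Hank = 14.
Liam and Priya share exactly the 2 values {6, 8}; by pigeonhole those values go to them, so strike 6, 8 from Jack, Grace, Kira.
That leaves Jack = 0. So Grace, Kira can't be 0.
Determined: Nate=10, Hank=14, Jack=0. The other people each still have more than one consistent value. That makes 3.

3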